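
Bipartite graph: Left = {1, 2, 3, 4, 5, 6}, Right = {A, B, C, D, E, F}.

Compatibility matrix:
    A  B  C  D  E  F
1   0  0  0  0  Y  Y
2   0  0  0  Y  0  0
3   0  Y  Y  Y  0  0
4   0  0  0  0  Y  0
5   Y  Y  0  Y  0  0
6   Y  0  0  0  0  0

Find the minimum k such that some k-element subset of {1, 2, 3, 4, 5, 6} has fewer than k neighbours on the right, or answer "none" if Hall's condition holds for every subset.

A matching saturating every left vertex exists, for instance 1→F, 2→D, 3→C, 4→E, 5→B, 6→A.
By Hall's marriage theorem, this means |N(S)| ≥ |S| for every subset S, so no violating subset exists.

none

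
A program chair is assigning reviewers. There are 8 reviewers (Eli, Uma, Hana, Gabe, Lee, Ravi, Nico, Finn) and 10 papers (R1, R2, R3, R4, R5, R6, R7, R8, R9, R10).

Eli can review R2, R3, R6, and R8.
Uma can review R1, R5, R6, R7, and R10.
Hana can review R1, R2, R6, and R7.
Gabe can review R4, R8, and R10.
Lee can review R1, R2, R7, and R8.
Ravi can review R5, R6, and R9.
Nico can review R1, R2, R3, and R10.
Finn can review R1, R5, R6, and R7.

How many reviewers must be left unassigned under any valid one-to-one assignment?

For example, pair Eli→R3, Uma→R6, Hana→R2, Gabe→R4, Lee→R8, Ravi→R5, Nico→R10, Finn→R7.
This saturates every reviewer, so 8 is the maximum.
That matches 8 of the 8, leaving 0 unmatched; no matching can do better.

0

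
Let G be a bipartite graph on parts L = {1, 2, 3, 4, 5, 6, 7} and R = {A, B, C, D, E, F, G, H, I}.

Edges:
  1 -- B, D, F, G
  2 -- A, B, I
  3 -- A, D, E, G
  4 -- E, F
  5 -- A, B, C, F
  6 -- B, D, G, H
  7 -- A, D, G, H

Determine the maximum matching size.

7

A valid assignment of size 7: 1–D, 2–I, 3–A, 4–E, 5–F, 6–B, 7–G.
All 7 left vertices are matched, so no larger matching exists.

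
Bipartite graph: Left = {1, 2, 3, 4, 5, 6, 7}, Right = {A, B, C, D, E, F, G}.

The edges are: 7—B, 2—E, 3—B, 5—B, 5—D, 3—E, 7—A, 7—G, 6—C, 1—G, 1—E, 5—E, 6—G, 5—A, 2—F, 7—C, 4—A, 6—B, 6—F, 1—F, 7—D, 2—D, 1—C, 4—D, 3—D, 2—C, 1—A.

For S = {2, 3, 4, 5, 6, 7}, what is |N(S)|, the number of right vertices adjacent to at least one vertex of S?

The union of neighbours of {2, 3, 4, 5, 6, 7} is {A, B, C, D, E, F, G}, which has 7 elements.
Since |N(S)| = 7 ≥ |S| = 6, Hall's condition holds for this subset.

7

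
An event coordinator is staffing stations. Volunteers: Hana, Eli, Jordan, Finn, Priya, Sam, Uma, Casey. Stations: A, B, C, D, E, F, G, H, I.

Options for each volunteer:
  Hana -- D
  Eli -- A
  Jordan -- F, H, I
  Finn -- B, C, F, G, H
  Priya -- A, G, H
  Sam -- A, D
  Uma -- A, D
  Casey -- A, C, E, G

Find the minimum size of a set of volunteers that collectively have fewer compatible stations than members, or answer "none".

Take S = {Hana, Eli, Sam}. Its neighbourhood is {A, D}, so |N(S)| = 2 < |S| = 3.
Every subset of size less than 3 has at least as many neighbours as members, so 3 is the minimum.

3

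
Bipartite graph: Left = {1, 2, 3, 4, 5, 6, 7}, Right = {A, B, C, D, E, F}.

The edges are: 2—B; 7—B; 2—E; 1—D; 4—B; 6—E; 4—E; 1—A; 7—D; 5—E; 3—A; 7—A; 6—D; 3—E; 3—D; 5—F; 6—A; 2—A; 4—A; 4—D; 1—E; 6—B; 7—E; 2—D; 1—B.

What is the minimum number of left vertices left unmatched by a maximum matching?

2

One maximum matching: 1-E, 2-A, 3-D, 4-B, 5-F.
The set {1, 2, 3, 4, 6, 7} has only 4 neighbours ({A, B, D, E}), so by Hall's theorem at most 5 of the 7 left vertices can be matched.
That matches 5 of the 7, leaving 2 unmatched; no matching can do better.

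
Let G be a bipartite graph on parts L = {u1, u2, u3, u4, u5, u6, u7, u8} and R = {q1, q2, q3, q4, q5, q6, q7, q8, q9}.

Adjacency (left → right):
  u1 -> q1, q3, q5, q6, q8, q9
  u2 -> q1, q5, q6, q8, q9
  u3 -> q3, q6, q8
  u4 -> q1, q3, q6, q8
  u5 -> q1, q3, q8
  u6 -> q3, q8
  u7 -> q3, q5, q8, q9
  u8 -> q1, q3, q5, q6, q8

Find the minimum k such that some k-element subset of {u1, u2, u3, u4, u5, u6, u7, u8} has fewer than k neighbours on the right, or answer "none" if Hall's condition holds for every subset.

Take S = {u1, u2, u3, u4, u5, u6, u7}. Its neighbourhood is {q1, q3, q5, q6, q8, q9}, so |N(S)| = 6 < |S| = 7.
Every subset of size less than 7 has at least as many neighbours as members, so 7 is the minimum.

7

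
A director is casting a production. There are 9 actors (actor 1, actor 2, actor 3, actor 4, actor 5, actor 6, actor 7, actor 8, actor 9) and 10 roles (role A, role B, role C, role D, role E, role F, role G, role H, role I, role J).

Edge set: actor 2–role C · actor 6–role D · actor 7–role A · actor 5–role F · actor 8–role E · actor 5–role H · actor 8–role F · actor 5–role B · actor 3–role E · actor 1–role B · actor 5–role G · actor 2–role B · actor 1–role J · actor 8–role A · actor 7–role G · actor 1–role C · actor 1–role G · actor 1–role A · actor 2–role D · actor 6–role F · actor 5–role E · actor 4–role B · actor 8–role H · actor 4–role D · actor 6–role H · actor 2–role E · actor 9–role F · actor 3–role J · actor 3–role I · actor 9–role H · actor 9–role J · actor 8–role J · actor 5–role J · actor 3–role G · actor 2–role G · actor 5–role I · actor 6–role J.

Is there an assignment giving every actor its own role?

For example, pair actor 1-role B, actor 2-role C, actor 3-role E, actor 4-role D, actor 5-role G, actor 6-role J, actor 7-role A, actor 8-role H, actor 9-role F.
All 9 actors are covered.

Yes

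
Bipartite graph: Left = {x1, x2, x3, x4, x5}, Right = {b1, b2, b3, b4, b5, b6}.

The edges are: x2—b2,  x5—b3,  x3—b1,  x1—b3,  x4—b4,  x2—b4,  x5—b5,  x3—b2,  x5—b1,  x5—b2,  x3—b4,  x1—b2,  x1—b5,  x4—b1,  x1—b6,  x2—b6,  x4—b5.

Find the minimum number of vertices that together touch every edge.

The 5 edges x1–b6, x2–b4, x3–b2, x4–b5, x5–b3 form a matching, so any vertex cover needs at least 5 vertices (one per matched edge).
Conversely {x1, x2, x3, x4, x5} meets every edge and has exactly 5 vertices, so 5 is optimal.

5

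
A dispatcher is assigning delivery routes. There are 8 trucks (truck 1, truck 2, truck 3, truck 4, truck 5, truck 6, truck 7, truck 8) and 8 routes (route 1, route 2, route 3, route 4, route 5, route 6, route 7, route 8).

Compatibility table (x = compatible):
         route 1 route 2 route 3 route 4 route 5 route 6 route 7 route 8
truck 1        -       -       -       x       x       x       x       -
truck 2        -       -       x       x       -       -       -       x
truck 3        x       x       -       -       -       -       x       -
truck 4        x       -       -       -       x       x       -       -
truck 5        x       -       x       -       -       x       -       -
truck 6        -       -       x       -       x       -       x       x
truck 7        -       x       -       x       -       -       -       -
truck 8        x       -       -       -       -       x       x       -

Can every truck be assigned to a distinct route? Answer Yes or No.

A valid assignment of size 8: truck 1→route 6, truck 2→route 8, truck 3→route 2, truck 4→route 1, truck 5→route 3, truck 6→route 5, truck 7→route 4, truck 8→route 7.
All 8 trucks are covered.

Yes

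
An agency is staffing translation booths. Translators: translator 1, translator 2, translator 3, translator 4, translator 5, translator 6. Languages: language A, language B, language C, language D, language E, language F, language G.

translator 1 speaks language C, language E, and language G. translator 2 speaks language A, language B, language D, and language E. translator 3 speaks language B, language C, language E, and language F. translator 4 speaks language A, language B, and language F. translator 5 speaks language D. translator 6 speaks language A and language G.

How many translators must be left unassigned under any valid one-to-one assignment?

For example, pair translator 1→language G, translator 2→language B, translator 3→language E, translator 4→language F, translator 5→language D, translator 6→language A.
All 6 translators are matched, so no larger matching exists.
That matches 6 of the 6, leaving 0 unmatched; no matching can do better.

0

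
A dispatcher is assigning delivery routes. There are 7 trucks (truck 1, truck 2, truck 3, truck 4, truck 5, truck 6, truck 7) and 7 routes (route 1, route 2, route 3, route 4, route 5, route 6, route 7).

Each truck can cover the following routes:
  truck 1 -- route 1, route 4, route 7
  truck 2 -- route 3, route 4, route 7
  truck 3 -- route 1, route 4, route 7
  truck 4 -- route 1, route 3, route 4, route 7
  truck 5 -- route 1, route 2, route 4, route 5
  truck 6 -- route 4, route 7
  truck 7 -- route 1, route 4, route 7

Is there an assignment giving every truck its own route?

The set {truck 1, truck 2, truck 3, truck 4, truck 6, truck 7} has only 4 neighbours ({route 1, route 3, route 4, route 7}), so by Hall's theorem at most 5 of the 7 trucks can be matched.
Hence no matching covers every truck.

No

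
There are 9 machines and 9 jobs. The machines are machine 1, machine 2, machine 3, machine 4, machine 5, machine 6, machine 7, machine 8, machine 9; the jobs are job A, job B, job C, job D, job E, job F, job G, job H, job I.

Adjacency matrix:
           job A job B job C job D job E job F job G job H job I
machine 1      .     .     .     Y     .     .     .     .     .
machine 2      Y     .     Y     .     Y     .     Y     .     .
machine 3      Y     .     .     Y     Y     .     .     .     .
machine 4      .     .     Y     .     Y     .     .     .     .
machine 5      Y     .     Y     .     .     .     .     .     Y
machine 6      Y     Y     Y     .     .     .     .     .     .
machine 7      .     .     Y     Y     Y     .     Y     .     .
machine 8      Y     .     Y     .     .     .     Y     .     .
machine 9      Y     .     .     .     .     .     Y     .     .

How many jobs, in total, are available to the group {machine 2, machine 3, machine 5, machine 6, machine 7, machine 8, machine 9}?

7

The union of neighbours of {machine 2, machine 3, machine 5, machine 6, machine 7, machine 8, machine 9} is {job A, job B, job C, job D, job E, job G, job I}, which has 7 elements.
Since |N(S)| = 7 ≥ |S| = 7, Hall's condition holds for this subset.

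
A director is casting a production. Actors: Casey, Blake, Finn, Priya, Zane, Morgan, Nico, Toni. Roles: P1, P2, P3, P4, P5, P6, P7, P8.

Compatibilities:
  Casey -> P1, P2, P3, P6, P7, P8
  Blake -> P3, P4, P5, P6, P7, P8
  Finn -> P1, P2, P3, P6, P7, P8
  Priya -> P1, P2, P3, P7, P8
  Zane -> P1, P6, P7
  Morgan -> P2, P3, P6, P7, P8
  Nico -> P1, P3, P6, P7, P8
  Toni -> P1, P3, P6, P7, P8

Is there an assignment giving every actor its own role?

The set {Casey, Finn, Priya, Zane, Morgan, Nico, Toni} has only 6 neighbours ({P1, P2, P3, P6, P7, P8}), so by Hall's theorem at most 7 of the 8 actors can be matched.
Hence no matching covers every actor.

No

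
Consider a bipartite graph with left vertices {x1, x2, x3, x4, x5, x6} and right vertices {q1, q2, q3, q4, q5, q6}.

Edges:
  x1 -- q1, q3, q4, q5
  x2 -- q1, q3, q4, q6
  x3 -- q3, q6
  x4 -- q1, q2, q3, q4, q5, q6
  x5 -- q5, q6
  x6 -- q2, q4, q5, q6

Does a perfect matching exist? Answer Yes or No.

For example, pair x1–q4, x2–q1, x3–q3, x4–q2, x5–q5, x6–q6.
Every left vertex is matched, so this is a perfect matching.

Yes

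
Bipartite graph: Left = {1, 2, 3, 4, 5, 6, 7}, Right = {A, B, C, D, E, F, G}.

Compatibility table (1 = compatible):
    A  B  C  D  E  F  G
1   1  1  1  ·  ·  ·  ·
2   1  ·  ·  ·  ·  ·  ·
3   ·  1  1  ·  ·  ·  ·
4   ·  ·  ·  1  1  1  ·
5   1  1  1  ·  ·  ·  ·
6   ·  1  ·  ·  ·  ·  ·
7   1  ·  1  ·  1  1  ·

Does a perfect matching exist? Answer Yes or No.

No

The set {1, 2, 3, 5, 6} has only 3 neighbours ({A, B, C}), so by Hall's theorem at most 5 of the 7 left vertices can be matched.
Hence no matching covers every left vertex.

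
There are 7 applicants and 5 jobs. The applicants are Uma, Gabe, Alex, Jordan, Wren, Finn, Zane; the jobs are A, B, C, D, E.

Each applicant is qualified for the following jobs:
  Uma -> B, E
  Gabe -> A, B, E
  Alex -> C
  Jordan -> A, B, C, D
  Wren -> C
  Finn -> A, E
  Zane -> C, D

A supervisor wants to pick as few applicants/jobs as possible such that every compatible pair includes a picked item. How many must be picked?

5

{A, B, C, D, E} is a vertex cover of size 5: every edge has an endpoint in this set.
No smaller cover exists because Uma–B, Gabe–A, Alex–C, Jordan–D, Finn–E is a matching of size 5, and a cover must include an endpoint of each of these disjoint edges (König's theorem).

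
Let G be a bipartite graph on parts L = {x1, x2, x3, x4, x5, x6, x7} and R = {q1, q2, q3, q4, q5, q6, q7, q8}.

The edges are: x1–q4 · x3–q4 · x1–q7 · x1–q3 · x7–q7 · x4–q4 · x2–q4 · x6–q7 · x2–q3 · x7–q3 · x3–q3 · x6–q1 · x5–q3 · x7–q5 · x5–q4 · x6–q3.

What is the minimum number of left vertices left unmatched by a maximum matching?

For example, pair x1→q7, x2→q3, x3→q4, x6→q1, x7→q5.
The set {x2, x3, x4, x5} has only 2 neighbours ({q3, q4}), so by Hall's theorem at most 5 of the 7 left vertices can be matched.
That matches 5 of the 7, leaving 2 unmatched; no matching can do better.

2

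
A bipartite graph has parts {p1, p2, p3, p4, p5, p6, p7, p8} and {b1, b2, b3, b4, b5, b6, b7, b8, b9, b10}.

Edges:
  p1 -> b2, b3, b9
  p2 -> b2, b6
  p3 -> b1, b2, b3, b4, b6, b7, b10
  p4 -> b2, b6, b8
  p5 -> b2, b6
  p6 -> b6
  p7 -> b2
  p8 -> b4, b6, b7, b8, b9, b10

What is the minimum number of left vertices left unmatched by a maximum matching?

2

For example, pair p1-b3, p2-b2, p3-b1, p4-b8, p5-b6, p8-b7.
The set {p2, p5, p6, p7} has only 2 neighbours ({b2, b6}), so by Hall's theorem at most 6 of the 8 left vertices can be matched.
That matches 6 of the 8, leaving 2 unmatched; no matching can do better.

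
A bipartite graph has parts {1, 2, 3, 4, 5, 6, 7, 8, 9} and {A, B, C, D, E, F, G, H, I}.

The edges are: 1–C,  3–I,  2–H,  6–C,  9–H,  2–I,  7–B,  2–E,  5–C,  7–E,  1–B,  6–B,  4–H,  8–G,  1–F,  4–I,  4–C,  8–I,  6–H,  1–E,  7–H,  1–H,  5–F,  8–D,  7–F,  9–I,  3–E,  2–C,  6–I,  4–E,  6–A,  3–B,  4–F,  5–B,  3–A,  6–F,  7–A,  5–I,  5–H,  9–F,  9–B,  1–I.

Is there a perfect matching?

The set {1, 2, 3, 4, 5, 6, 7, 9} has only 7 neighbours ({A, B, C, E, F, H, I}), so by Hall's theorem at most 8 of the 9 left vertices can be matched.
Hence no matching covers every left vertex.

No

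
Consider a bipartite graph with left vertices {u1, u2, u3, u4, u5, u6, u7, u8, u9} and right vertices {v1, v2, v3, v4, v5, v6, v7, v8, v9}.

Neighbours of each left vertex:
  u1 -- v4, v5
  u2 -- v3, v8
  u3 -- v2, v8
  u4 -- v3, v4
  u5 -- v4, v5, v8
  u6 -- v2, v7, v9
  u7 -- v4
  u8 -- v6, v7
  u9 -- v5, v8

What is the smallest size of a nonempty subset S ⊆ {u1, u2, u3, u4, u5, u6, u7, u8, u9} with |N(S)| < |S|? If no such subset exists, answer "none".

4

Take S = {u1, u5, u7, u9}. Its neighbourhood is {v4, v5, v8}, so |N(S)| = 3 < |S| = 4.
Every subset of size less than 4 has at least as many neighbours as members, so 4 is the minimum.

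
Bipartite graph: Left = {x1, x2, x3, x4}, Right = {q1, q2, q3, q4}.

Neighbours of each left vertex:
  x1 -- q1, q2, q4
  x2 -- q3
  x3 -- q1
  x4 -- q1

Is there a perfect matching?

No

The set {x3, x4} has only 1 neighbour ({q1}), so by Hall's theorem at most 3 of the 4 left vertices can be matched.
Hence no matching covers every left vertex.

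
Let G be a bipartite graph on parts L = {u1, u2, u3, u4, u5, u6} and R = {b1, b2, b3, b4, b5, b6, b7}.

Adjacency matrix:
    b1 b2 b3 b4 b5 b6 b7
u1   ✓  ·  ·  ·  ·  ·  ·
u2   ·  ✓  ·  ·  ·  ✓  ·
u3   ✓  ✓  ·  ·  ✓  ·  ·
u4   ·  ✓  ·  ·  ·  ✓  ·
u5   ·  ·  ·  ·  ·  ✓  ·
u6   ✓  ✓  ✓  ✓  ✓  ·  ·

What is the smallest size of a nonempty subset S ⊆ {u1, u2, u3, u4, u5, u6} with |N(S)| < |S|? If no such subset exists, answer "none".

Take S = {u2, u4, u5}. Its neighbourhood is {b2, b6}, so |N(S)| = 2 < |S| = 3.
Every subset of size less than 3 has at least as many neighbours as members, so 3 is the minimum.

3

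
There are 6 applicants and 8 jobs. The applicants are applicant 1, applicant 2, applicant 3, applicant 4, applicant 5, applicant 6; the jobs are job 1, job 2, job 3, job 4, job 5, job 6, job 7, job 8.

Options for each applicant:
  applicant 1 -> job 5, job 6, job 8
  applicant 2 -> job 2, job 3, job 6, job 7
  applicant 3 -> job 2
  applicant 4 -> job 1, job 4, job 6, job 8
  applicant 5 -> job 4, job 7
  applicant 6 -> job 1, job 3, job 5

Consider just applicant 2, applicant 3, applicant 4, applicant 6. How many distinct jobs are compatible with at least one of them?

The union of neighbours of {applicant 2, applicant 3, applicant 4, applicant 6} is {job 1, job 2, job 3, job 4, job 5, job 6, job 7, job 8}, which has 8 elements.
Since |N(S)| = 8 ≥ |S| = 4, Hall's condition holds for this subset.

8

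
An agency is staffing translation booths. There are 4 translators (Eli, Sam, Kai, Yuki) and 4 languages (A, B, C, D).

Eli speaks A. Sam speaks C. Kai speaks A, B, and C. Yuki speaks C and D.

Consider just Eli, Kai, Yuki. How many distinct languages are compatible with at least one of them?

4

The union of neighbours of {Eli, Kai, Yuki} is {A, B, C, D}, which has 4 elements.
Since |N(S)| = 4 ≥ |S| = 3, Hall's condition holds for this subset.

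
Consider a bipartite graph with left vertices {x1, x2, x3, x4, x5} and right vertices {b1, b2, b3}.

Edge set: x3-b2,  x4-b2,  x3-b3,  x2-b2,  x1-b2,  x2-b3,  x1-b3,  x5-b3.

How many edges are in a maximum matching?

For example, pair x1→b2, x2→b3.
The set {x1, x2, x3, x4, x5} has only 2 neighbours ({b2, b3}), so by Hall's theorem at most 2 of the 5 left vertices can be matched.

2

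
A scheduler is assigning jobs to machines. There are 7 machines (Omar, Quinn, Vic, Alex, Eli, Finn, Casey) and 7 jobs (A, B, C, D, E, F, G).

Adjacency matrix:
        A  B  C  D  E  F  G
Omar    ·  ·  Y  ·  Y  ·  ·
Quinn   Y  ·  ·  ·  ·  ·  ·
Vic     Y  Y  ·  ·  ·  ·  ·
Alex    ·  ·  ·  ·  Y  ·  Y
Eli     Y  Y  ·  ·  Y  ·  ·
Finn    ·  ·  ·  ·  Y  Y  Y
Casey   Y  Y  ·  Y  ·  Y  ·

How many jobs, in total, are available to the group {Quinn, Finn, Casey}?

The union of neighbours of {Quinn, Finn, Casey} is {A, B, D, E, F, G}, which has 6 elements.
Since |N(S)| = 6 ≥ |S| = 3, Hall's condition holds for this subset.

6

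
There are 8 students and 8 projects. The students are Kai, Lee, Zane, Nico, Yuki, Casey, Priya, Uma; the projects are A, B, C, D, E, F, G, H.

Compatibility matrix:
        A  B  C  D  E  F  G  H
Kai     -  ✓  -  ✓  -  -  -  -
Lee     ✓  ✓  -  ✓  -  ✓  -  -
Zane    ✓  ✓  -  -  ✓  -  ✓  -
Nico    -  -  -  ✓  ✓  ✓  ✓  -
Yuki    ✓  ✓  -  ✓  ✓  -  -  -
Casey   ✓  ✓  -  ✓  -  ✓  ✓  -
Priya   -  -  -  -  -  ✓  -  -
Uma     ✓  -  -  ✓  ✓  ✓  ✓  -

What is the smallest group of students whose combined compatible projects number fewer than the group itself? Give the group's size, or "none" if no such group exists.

7

Take S = {Kai, Lee, Zane, Nico, Yuki, Casey, Priya}. Its neighbourhood is {A, B, D, E, F, G}, so |N(S)| = 6 < |S| = 7.
Every subset of size less than 7 has at least as many neighbours as members, so 7 is the minimum.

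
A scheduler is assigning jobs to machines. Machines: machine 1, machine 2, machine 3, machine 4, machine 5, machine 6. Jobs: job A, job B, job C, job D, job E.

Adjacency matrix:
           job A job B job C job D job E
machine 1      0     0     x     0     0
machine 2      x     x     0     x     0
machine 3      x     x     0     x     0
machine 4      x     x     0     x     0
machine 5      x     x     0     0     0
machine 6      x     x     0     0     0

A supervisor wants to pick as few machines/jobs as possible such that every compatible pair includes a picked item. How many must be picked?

The 4 edges machine 1–job C, machine 2–job B, machine 3–job D, machine 4–job A form a matching, so any vertex cover needs at least 4 vertices (one per matched edge).
Conversely {machine 1, job A, job B, job D} meets every edge and has exactly 4 vertices, so 4 is optimal.

4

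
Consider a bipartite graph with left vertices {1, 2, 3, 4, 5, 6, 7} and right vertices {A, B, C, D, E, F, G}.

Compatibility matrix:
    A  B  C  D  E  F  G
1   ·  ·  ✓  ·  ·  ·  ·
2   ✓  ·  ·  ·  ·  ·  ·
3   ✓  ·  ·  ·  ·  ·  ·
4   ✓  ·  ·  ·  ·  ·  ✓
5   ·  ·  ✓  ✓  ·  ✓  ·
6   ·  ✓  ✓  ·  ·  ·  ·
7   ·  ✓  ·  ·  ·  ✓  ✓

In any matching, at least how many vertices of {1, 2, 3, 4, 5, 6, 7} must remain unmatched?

A valid assignment of size 6: 1→C, 2→A, 4→G, 5→D, 6→B, 7→F.
The set {2, 3} has only 1 neighbour ({A}), so by Hall's theorem at most 6 of the 7 left vertices can be matched.
That matches 6 of the 7, leaving 1 unmatched; no matching can do better.

1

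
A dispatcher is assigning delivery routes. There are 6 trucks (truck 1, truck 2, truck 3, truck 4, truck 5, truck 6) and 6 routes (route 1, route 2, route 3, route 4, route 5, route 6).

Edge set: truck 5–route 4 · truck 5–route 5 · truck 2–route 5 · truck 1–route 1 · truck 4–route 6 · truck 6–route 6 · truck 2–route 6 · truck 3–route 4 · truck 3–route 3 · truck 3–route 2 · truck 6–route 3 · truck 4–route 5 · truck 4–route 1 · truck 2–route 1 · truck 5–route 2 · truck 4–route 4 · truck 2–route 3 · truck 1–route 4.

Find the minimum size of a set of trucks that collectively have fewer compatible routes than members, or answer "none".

none

A matching saturating every truck exists, for instance truck 1→route 1, truck 2→route 3, truck 3→route 2, truck 4→route 4, truck 5→route 5, truck 6→route 6.
By Hall's marriage theorem, this means |N(S)| ≥ |S| for every subset S, so no violating subset exists.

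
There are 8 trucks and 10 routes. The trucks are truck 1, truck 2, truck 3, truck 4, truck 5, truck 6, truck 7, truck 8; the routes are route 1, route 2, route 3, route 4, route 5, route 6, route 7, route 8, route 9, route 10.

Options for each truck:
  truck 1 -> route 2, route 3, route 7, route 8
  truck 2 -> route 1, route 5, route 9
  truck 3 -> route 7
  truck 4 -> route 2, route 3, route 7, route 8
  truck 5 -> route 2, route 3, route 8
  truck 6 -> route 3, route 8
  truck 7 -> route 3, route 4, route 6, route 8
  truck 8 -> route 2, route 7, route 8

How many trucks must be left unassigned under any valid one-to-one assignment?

2

A valid assignment of size 6: truck 1→route 8, truck 2→route 9, truck 3→route 7, truck 4→route 3, truck 5→route 2, truck 7→route 6.
The set {truck 1, truck 3, truck 4, truck 5, truck 6, truck 8} has only 4 neighbours ({route 2, route 3, route 7, route 8}), so by Hall's theorem at most 6 of the 8 trucks can be matched.
That matches 6 of the 8, leaving 2 unmatched; no matching can do better.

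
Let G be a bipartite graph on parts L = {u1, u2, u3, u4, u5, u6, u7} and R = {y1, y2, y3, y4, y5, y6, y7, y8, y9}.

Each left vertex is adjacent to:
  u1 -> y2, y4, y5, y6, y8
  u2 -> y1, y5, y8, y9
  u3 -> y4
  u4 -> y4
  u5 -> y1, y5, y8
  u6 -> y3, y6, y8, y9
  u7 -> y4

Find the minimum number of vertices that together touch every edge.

A maximum matching has 5 edges (e.g. u1–y6, u2–y5, u3–y4, u5–y1, u6–y3).
By König's theorem the minimum vertex cover has the same size. One such cover is {u1, u2, u5, u6, y4}.

5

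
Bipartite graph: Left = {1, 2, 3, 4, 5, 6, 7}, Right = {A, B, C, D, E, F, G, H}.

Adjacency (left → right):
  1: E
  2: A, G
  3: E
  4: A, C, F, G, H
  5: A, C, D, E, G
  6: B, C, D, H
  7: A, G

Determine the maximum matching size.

6

For example, pair 1-E, 2-A, 4-H, 5-D, 6-B, 7-G.
The set {1, 3} has only 1 neighbour ({E}), so by Hall's theorem at most 6 of the 7 left vertices can be matched.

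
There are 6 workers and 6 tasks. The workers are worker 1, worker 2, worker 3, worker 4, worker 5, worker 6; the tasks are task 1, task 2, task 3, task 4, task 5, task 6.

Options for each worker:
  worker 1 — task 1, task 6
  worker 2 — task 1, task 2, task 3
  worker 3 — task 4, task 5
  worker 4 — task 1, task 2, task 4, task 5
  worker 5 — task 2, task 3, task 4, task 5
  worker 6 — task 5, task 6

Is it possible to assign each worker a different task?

Yes

A valid assignment of size 6: worker 1→task 6, worker 2→task 3, worker 3→task 4, worker 4→task 1, worker 5→task 2, worker 6→task 5.
Every worker is matched, so this is a perfect matching.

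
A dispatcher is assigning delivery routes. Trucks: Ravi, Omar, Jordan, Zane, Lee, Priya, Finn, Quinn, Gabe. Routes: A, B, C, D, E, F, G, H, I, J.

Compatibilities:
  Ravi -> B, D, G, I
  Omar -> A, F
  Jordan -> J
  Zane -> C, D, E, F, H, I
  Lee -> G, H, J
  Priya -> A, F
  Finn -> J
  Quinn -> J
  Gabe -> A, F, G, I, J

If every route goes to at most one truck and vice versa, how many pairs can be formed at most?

A valid assignment of size 7: Ravi→B, Omar→A, Jordan→J, Zane→E, Lee→H, Priya→F, Gabe→G.
The set {Jordan, Finn, Quinn} has only 1 neighbour ({J}), so by Hall's theorem at most 7 of the 9 trucks can be matched.

7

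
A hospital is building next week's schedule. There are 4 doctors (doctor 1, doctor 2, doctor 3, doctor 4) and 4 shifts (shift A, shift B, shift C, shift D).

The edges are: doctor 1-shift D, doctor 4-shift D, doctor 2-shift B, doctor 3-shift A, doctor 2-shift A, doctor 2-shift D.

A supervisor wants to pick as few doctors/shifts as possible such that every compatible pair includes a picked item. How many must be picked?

3

A maximum matching has 3 edges (e.g. doctor 1–shift D, doctor 2–shift B, doctor 3–shift A).
By König's theorem the minimum vertex cover has the same size. One such cover is {doctor 2, doctor 3, shift D}.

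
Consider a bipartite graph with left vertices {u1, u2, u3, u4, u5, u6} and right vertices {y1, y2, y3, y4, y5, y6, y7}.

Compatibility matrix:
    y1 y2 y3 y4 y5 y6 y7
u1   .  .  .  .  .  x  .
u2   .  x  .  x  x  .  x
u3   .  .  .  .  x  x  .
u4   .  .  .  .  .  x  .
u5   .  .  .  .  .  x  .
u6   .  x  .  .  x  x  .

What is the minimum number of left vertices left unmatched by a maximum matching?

2

One maximum matching: u1-y6, u2-y7, u3-y5, u6-y2.
The set {u1, u4, u5} has only 1 neighbour ({y6}), so by Hall's theorem at most 4 of the 6 left vertices can be matched.
That matches 4 of the 6, leaving 2 unmatched; no matching can do better.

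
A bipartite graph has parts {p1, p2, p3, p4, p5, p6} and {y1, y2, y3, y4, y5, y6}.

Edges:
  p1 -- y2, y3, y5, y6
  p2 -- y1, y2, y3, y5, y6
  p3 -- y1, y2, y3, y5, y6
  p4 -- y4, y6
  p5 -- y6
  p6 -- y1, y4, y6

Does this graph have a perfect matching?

A valid assignment of size 6: p1→y5, p2→y3, p3→y2, p4→y4, p5→y6, p6→y1.
Every left vertex is matched, so this is a perfect matching.

Yes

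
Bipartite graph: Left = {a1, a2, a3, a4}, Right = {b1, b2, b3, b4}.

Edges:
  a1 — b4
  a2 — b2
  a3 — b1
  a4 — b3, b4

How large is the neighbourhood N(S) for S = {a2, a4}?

The union of neighbours of {a2, a4} is {b2, b3, b4}, which has 3 elements.
Since |N(S)| = 3 ≥ |S| = 2, Hall's condition holds for this subset.

3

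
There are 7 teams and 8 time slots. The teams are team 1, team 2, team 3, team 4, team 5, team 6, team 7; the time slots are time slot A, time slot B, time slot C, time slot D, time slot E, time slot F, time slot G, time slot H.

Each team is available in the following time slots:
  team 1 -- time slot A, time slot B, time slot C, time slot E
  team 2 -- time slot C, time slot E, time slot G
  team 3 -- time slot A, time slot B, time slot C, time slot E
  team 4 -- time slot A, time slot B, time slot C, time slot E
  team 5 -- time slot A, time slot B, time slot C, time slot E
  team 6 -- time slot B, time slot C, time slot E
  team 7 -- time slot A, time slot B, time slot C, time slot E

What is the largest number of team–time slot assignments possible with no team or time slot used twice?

5

For example, pair team 1–time slot E, team 2–time slot G, team 3–time slot C, team 4–time slot A, team 5–time slot B.
The set {team 1, team 3, team 4, team 5, team 6, team 7} has only 4 neighbours ({time slot A, time slot B, time slot C, time slot E}), so by Hall's theorem at most 5 of the 7 teams can be matched.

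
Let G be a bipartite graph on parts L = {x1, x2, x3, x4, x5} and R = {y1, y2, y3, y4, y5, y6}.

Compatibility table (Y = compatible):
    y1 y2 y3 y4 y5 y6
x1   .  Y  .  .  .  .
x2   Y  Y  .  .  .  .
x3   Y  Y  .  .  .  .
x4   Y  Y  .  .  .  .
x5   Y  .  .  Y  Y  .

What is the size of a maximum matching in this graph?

For example, pair x1→y2, x2→y1, x5→y4.
The set {x1, x2, x3, x4} has only 2 neighbours ({y1, y2}), so by Hall's theorem at most 3 of the 5 left vertices can be matched.

3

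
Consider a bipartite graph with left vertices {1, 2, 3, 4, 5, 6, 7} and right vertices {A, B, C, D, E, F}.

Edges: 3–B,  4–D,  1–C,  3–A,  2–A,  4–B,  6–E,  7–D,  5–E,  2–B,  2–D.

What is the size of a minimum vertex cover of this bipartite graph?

The 5 edges 1–C, 2–D, 3–A, 4–B, 5–E form a matching, so any vertex cover needs at least 5 vertices (one per matched edge).
Conversely {1, A, B, D, E} meets every edge and has exactly 5 vertices, so 5 is optimal.

5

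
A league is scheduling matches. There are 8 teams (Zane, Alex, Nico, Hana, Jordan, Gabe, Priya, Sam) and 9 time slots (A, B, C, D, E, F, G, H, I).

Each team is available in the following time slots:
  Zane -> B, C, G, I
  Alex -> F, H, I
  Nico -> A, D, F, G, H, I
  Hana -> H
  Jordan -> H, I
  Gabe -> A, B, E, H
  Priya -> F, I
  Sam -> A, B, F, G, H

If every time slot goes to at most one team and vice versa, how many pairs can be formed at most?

7

One maximum matching: Zane-C, Alex-F, Nico-A, Hana-H, Jordan-I, Gabe-B, Sam-G.
The set {Alex, Hana, Jordan, Priya} has only 3 neighbours ({F, H, I}), so by Hall's theorem at most 7 of the 8 teams can be matched.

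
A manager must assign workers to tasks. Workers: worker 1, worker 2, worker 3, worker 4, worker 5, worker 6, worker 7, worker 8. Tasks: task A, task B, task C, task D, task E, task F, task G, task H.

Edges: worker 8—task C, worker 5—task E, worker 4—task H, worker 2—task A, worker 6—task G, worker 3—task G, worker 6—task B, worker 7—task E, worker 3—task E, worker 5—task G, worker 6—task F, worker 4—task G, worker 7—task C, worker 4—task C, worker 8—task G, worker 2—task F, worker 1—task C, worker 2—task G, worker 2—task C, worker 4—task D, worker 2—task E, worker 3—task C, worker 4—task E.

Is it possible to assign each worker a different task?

The set {worker 1, worker 3, worker 5, worker 7, worker 8} has only 3 neighbours ({task C, task E, task G}), so by Hall's theorem at most 6 of the 8 workers can be matched.
Hence no matching covers every worker.

No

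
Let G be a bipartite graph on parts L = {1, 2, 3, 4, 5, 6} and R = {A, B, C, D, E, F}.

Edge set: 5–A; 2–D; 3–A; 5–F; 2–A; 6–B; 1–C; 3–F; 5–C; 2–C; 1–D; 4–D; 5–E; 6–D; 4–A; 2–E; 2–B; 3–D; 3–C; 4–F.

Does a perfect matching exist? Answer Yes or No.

Yes

A valid assignment of size 6: 1→D, 2→A, 3→C, 4→F, 5→E, 6→B.
All 6 left vertices are covered.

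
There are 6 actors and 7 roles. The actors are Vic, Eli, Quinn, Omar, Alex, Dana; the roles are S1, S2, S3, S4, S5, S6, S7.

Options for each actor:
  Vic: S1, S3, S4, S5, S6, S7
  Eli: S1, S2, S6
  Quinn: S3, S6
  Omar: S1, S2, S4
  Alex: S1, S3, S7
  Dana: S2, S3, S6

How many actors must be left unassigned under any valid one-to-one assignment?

0

One maximum matching: Vic–S7, Eli–S6, Quinn–S3, Omar–S4, Alex–S1, Dana–S2.
This saturates every actor, so 6 is the maximum.
That matches 6 of the 6, leaving 0 unmatched; no matching can do better.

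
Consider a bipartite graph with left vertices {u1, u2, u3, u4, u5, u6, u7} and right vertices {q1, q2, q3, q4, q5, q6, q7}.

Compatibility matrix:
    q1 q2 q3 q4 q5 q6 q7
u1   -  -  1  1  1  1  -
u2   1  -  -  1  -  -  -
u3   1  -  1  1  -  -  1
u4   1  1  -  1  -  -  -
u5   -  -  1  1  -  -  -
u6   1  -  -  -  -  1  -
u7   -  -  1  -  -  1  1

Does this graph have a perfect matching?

Yes

A valid assignment of size 7: u1→q5, u2→q4, u3→q7, u4→q2, u5→q3, u6→q1, u7→q6.
All 7 left vertices are covered.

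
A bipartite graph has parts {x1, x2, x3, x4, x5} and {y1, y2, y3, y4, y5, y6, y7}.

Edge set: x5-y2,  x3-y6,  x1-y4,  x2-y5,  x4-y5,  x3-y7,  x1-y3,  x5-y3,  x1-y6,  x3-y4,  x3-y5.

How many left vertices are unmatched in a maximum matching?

A valid assignment of size 4: x1–y4, x2–y5, x3–y7, x5–y3.
The set {x2, x4} has only 1 neighbour ({y5}), so by Hall's theorem at most 4 of the 5 left vertices can be matched.
That matches 4 of the 5, leaving 1 unmatched; no matching can do better.

1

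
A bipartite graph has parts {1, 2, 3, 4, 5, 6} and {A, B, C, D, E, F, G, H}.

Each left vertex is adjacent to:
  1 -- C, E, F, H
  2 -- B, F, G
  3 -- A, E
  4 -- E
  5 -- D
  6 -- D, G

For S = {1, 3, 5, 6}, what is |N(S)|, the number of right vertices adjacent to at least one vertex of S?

The union of neighbours of {1, 3, 5, 6} is {A, C, D, E, F, G, H}, which has 7 elements.
Since |N(S)| = 7 ≥ |S| = 4, Hall's condition holds for this subset.

7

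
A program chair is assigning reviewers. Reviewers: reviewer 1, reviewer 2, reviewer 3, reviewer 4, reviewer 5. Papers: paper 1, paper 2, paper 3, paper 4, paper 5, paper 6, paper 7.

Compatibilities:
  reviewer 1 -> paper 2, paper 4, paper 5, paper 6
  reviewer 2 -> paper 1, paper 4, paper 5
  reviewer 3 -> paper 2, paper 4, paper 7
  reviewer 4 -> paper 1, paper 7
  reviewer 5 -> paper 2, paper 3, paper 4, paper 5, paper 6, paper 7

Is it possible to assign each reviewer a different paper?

Yes

For example, pair reviewer 1→paper 6, reviewer 2→paper 1, reviewer 3→paper 4, reviewer 4→paper 7, reviewer 5→paper 2.
Every reviewer is matched, so this matching saturates all of them.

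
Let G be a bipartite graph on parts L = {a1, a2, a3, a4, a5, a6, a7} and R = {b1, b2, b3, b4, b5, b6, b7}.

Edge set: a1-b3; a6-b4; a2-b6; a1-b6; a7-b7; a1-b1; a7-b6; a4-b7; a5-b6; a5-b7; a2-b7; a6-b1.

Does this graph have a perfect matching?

No

The set {a2, a3, a4, a5, a7} has only 2 neighbours ({b6, b7}), so by Hall's theorem at most 4 of the 7 left vertices can be matched.
Hence no matching covers every left vertex.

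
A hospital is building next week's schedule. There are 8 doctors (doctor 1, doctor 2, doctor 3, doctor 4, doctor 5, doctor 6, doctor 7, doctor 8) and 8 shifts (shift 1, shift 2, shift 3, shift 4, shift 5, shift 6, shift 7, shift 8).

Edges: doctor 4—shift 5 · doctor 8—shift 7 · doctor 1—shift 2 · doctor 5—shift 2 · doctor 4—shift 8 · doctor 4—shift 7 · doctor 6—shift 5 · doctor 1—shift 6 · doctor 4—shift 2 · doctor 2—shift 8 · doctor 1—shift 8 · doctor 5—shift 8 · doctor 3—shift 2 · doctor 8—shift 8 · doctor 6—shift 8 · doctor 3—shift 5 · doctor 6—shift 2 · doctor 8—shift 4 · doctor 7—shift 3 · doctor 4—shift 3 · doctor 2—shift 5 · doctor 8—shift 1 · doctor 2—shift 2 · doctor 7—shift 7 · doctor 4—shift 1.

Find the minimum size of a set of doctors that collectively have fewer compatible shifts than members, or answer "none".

4

Take S = {doctor 2, doctor 3, doctor 5, doctor 6}. Its neighbourhood is {shift 2, shift 5, shift 8}, so |N(S)| = 3 < |S| = 4.
Every subset of size less than 4 has at least as many neighbours as members, so 4 is the minimum.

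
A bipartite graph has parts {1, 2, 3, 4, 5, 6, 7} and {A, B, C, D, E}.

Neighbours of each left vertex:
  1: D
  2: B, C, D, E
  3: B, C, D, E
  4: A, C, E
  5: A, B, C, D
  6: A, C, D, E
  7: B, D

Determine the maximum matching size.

5

One maximum matching: 1→D, 2→E, 3→C, 4→A, 5→B.
The set {1, 2, 3, 4, 5, 6, 7} has only 5 neighbours ({A, B, C, D, E}), so by Hall's theorem at most 5 of the 7 left vertices can be matched.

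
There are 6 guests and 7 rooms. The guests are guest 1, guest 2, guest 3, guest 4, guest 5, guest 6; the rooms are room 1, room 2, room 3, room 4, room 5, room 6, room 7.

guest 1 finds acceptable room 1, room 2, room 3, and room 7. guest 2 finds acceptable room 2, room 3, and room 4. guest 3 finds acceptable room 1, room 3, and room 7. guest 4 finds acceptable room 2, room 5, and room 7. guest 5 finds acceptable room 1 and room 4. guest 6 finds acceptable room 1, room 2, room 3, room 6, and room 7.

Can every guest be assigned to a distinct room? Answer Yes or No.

A valid assignment of size 6: guest 1-room 1, guest 2-room 3, guest 3-room 7, guest 4-room 5, guest 5-room 4, guest 6-room 2.
Every guest is matched, so this matching saturates all of them.

Yes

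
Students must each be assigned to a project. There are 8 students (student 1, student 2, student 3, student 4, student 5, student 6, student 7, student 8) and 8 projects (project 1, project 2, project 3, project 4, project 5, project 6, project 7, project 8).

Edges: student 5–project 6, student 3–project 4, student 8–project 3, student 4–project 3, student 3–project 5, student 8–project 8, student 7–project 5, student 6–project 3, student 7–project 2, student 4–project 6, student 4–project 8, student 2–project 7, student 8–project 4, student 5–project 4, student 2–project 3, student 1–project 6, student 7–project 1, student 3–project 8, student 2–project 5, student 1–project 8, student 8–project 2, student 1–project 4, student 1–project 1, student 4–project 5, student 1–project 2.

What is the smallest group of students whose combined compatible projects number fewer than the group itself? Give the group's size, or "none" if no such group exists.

none

A matching saturating every student exists, for instance student 1→project 2, student 2→project 7, student 3→project 5, student 4→project 8, student 5→project 6, student 6→project 3, student 7→project 1, student 8→project 4.
By Hall's marriage theorem, this means |N(S)| ≥ |S| for every subset S, so no violating subset exists.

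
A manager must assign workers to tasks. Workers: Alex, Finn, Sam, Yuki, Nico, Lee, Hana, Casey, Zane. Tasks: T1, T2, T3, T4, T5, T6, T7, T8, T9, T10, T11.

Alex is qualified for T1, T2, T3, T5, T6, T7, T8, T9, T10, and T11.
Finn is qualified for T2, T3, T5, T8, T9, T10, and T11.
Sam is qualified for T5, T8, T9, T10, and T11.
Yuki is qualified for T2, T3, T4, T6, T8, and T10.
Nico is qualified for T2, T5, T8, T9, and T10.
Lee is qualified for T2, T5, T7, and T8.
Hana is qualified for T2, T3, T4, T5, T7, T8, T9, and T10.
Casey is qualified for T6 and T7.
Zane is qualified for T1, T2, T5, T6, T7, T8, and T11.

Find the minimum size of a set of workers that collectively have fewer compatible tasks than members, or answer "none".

none

A matching saturating every worker exists, for instance Alex→T10, Finn→T5, Sam→T11, Yuki→T3, Nico→T8, Lee→T2, Hana→T4, Casey→T6, Zane→T7.
By Hall's marriage theorem, this means |N(S)| ≥ |S| for every subset S, so no violating subset exists.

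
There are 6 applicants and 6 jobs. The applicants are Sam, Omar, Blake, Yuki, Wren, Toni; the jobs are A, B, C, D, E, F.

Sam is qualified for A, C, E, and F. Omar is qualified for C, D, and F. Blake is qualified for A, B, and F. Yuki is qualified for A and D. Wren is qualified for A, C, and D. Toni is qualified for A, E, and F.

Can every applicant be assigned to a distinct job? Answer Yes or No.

A valid assignment of size 6: Sam-C, Omar-F, Blake-B, Yuki-A, Wren-D, Toni-E.
All 6 applicants are covered.

Yes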